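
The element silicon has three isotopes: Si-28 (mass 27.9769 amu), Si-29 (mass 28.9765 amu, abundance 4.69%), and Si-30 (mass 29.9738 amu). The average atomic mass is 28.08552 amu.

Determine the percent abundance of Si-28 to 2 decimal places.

The remaining 95.31% is split between Si-28 (fraction x) and Si-30 (fraction 0.9531 − x).
Substituting: 27.9769x + 29.9738(0.9531 − x) = 26.72652215
(27.9769 − 29.9738)x = -1.84150663  ⇒  x = 0.92218, y = 0.03092
Si-28: 92.22%, Si-30: 3.09%.

92.22%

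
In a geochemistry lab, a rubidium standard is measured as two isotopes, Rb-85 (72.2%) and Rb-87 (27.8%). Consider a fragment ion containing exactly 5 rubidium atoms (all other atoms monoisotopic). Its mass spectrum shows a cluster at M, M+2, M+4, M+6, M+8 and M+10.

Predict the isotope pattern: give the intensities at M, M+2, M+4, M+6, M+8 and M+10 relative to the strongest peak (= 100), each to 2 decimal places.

51.94 : 100.00 : 77.01 : 29.65 : 5.71 : 0.44

Expanding (0.722 + 0.278)^5:
P(M) = 0.722^5 = 0.196194
P(M+2) = 5 × 0.722^4 × 0.278^1 = 0.377714
P(M+4) = 10 × 0.722^3 × 0.278^2 = 0.290872
P(M+6) = 10 × 0.722^2 × 0.278^3 = 0.111998
P(M+8) = 5 × 0.722^1 × 0.278^4 = 0.021562
P(M+10) = 0.278^5 = 0.001660
The M+2 peak is largest (0.377714); scaling to 100 gives 51.94 : 100.00 : 77.01 : 29.65 : 5.71 : 0.44.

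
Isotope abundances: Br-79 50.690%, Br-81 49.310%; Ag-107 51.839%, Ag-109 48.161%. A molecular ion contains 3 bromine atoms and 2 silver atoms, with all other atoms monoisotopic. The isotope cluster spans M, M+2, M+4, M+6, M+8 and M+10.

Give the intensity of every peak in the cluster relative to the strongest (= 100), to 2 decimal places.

10.96 : 52.35 : 100.00 : 95.50 : 45.60 : 8.71

Bromine pattern (n=3): 0.13024674 : 0.3801026 : 0.36975457 : 0.11989609
Silver pattern (n=2): 0.26872819 : 0.49932362 : 0.23194819
Convolve the two distributions (both contribute in 2-u steps):
  M: 0.13024674×0.26872819 = 0.035001
  M+2: 0.13024674×0.49932362 + 0.3801026×0.26872819 = 0.167180
  M+4: 0.13024674×0.23194819 + 0.3801026×0.49932362 + 0.36975457×0.26872819 = 0.319368
  M+6: 0.3801026×0.23194819 + 0.36975457×0.49932362 + 0.11989609×0.26872819 = 0.305011
  M+8: 0.36975457×0.23194819 + 0.11989609×0.49932362 = 0.145631
  M+10: 0.11989609×0.23194819 = 0.027810
Scale to base peak (0.319368) = 100: 10.96 : 52.35 : 100.00 : 95.50 : 45.60 : 8.71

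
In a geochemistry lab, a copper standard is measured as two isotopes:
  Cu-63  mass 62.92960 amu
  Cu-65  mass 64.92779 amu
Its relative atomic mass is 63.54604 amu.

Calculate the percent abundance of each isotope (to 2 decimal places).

Cu-63: 69.15%, Cu-65: 30.85%

Writing the weighted mean with unknown fraction x of Cu-63:
62.92960·x + 64.92779·(1 − x) = 63.54604
(62.92960 − 64.92779)·x = 63.54604 − 64.92779
x = -1.38175 / -1.99819 = 0.69150 → 69.15% Cu-63, 30.85% Cu-65.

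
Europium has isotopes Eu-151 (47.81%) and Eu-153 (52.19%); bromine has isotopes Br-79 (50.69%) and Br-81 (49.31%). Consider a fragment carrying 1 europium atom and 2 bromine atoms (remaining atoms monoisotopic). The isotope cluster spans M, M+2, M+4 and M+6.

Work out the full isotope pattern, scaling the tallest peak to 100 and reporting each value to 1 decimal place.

Europium pattern (n=1): 0.4781 : 0.5219
Bromine pattern (n=2): 0.25694761 : 0.49990478 : 0.24314761
Convolve the two distributions (both contribute in 2-u steps):
  M: 0.4781×0.25694761 = 0.122847
  M+2: 0.4781×0.49990478 + 0.5219×0.25694761 = 0.373105
  M+4: 0.4781×0.24314761 + 0.5219×0.49990478 = 0.377149
  M+6: 0.5219×0.24314761 = 0.126899
Scale to base peak (0.377149) = 100: 32.6 : 98.9 : 100.0 : 33.6

32.6 : 98.9 : 100.0 : 33.6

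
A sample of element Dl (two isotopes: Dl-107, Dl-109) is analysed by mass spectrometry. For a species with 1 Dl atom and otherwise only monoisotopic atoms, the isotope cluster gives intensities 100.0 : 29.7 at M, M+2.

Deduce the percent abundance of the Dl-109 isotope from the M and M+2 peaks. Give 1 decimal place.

If p is the fraction of Dl that is Dl-107, then I(M+2)/I(M) = [C(1,1)·p^0·(1−p)] / p^1 = 1·(1−p)/p = 29.7/100.0 = 0.2970
(1−p)/p = 0.2970/1 = 0.2970  ⇒  p = 1/(1 + 0.2970) = 0.7710
Dl-107: 77.1%, Dl-109: 22.9%.

22.9%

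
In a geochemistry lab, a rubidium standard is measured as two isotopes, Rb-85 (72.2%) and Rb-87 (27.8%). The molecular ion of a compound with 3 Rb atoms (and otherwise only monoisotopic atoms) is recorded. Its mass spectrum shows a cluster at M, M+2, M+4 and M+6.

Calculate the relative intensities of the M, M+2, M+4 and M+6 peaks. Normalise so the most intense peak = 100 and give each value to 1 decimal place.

86.6 : 100.0 : 38.5 : 4.9

Expanding (0.722 + 0.278)^3:
P(M) = 0.722^3 = 0.376367
P(M+2) = 3 × 0.722^2 × 0.278^1 = 0.434751
P(M+4) = 3 × 0.722^1 × 0.278^2 = 0.167397
P(M+6) = 0.278^3 = 0.021485
The M+2 peak is largest (0.434751); scaling to 100 gives 86.6 : 100.0 : 38.5 : 4.9.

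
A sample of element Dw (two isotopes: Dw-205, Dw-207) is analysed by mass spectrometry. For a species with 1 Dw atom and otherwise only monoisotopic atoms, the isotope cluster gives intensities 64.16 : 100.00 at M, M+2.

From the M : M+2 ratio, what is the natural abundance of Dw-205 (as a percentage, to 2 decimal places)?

39.08%

If p is the fraction of Dw that is Dw-205, then I(M+2)/I(M) = [C(1,1)·p^0·(1−p)] / p^1 = 1·(1−p)/p = 100.00/64.16 = 1.5586
(1−p)/p = 1.5586/1 = 1.5586  ⇒  p = 1/(1 + 1.5586) = 0.3908
Dw-205: 39.08%, Dw-207: 60.92%.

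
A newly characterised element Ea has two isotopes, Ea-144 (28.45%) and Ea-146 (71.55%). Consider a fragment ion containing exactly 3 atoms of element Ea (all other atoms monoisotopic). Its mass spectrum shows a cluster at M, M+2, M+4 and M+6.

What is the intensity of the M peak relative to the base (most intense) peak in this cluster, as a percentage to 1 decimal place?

5.3%

Term probabilities: M 0.0230, M+2 0.1737, M+4 0.4369, M+6 0.3663. Base peak = M+4.
P(M+4) = C(3,2) × 0.2845^1 × 0.7155^2 = 3 × 0.2845 × 0.51194025 = 0.436941 (base)
P(M) = C(3,0) × 0.2845^3 × 0.7155^0 = 1 × 0.0230275 × 1.0000 = 0.023028
Relative intensity = 0.023028 / 0.436941 × 100 = 5.3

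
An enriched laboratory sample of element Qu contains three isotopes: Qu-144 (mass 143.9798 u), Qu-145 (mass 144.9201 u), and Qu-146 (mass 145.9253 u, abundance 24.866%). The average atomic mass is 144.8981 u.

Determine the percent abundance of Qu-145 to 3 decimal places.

46.212%

Let x and y be the fractions of Qu-144 and Qu-145. Then x + y = 1 − 0.24866 = 0.75134 and 143.9798x + 144.9201y = 144.8981 − 0.24866×145.9253 = 108.612314902.
Substituting: 143.9798x + 144.9201(0.75134 − x) = 108.612314902
(143.9798 − 144.9201)x = -0.271953032  ⇒  x = 0.28922, y = 0.46212
Qu-144: 28.922%, Qu-145: 46.212%.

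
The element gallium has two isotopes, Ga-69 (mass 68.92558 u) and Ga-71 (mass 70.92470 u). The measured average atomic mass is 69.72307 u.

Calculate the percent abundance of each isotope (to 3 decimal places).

Ga-69: 60.108%, Ga-71: 39.892%

With x = fraction of Ga-69 (so Ga-71 is 1 − x):
68.92558·x + 70.92470·(1 − x) = 69.72307
(68.92558 − 70.92470)·x = 69.72307 − 70.92470
x = -1.20163 / -1.99912 = 0.60108 → 60.108% Ga-69, 39.892% Ga-71.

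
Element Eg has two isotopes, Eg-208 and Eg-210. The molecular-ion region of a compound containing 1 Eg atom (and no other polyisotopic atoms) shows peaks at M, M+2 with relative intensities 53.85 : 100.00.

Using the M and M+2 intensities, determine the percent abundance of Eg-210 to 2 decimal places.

65.00%

Let p = fractional abundance of Eg-208. I(M+2)/I(M) = [C(1,1)·p^0·(1−p)] / p^1 = 1·(1−p)/p = 100.00/53.85 = 1.8570
(1−p)/p = 1.8570/1 = 1.8570  ⇒  p = 1/(1 + 1.8570) = 0.3500
Eg-208: 35.00%, Eg-210: 65.00%.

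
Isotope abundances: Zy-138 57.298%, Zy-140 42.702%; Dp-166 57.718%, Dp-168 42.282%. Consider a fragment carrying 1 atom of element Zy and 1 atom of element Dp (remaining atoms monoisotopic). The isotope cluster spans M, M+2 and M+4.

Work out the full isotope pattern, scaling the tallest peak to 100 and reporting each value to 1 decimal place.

67.7 : 100.0 : 36.9

Element Zy pattern (n=1): 0.57298 : 0.42702
Element Dp pattern (n=1): 0.57718 : 0.42282
Convolve the two distributions (both contribute in 2-u steps):
  M: 0.57298×0.57718 = 0.330713
  M+2: 0.57298×0.42282 + 0.42702×0.57718 = 0.488735
  M+4: 0.42702×0.42282 = 0.180553
Scale to base peak (0.488735) = 100: 67.7 : 100.0 : 36.9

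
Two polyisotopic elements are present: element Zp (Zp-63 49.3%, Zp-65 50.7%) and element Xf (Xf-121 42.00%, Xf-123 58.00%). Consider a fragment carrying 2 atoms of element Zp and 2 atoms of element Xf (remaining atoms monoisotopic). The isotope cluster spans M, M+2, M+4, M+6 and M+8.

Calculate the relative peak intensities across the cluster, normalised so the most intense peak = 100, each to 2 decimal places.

Element Zp pattern (n=2): 0.243049 : 0.499902 : 0.257049
Element Xf pattern (n=2): 0.1764 : 0.4872 : 0.3364
Convolve the two distributions (both contribute in 2-u steps):
  M: 0.243049×0.1764 = 0.042874
  M+2: 0.243049×0.4872 + 0.499902×0.1764 = 0.206596
  M+4: 0.243049×0.3364 + 0.499902×0.4872 + 0.257049×0.1764 = 0.370657
  M+6: 0.499902×0.3364 + 0.257049×0.4872 = 0.293401
  M+8: 0.257049×0.3364 = 0.086471
Scale to base peak (0.370657) = 100: 11.57 : 55.74 : 100.00 : 79.16 : 23.33

11.57 : 55.74 : 100.00 : 79.16 : 23.33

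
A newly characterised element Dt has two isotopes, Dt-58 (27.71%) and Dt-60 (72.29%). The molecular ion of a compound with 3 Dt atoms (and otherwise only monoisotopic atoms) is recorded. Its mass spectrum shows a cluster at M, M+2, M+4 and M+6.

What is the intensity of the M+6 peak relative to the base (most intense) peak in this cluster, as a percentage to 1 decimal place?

Term probabilities: M 0.0213, M+2 0.1665, M+4 0.4344, M+6 0.3778. Base peak = M+4.
P(M+4) = C(3,2) × 0.2771^1 × 0.7229^2 = 3 × 0.2771 × 0.52258441 = 0.434424 (base)
P(M+6) = C(3,3) × 0.2771^0 × 0.7229^3 = 1 × 1.0000 × 0.37777627 = 0.377776
Relative intensity = 0.377776 / 0.434424 × 100 = 87.0

87.0%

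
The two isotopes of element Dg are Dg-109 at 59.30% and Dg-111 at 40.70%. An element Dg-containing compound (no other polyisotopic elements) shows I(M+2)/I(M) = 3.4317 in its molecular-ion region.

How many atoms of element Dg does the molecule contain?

5

With n Dg atoms, P(M+2)/P(M) = C(n,1)·p^(n−1)q / p^n = n·q/p = n · 0.4070/0.5930.
n = 3.4317 × 0.5930/0.4070 = 5.00 ≈ 5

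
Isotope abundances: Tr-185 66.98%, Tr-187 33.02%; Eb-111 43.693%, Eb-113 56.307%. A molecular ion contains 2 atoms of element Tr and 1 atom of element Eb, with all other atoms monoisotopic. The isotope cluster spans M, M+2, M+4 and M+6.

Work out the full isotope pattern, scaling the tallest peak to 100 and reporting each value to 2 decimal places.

Element Tr pattern (n=2): 0.44863204 : 0.44233592 : 0.10903204
Element Eb pattern (n=1): 0.43693 : 0.56307
Convolve the two distributions (both contribute in 2-u steps):
  M: 0.44863204×0.43693 = 0.196021
  M+2: 0.44863204×0.56307 + 0.44233592×0.43693 = 0.445881
  M+4: 0.44233592×0.56307 + 0.10903204×0.43693 = 0.296705
  M+6: 0.10903204×0.56307 = 0.061393
Scale to base peak (0.445881) = 100: 43.96 : 100.00 : 66.54 : 13.77

43.96 : 100.00 : 66.54 : 13.77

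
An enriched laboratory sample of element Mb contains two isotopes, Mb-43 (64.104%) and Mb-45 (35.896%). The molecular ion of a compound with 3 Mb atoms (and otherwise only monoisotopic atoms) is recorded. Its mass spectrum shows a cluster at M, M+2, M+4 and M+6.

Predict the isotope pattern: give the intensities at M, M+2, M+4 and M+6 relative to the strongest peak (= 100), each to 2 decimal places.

59.53 : 100.00 : 56.00 : 10.45

The 3 Mb atoms are independent, so intensities follow the terms of (0.64104 + 0.35896)^3.
P(M) = 0.64104^3 = 0.263424
P(M+2) = 3 × 0.64104^2 × 0.35896^1 = 0.442525
P(M+4) = 3 × 0.64104^1 × 0.35896^2 = 0.247798
P(M+6) = 0.35896^3 = 0.046253
The M+2 peak is largest (0.442525); scaling to 100 gives 59.53 : 100.00 : 56.00 : 10.45.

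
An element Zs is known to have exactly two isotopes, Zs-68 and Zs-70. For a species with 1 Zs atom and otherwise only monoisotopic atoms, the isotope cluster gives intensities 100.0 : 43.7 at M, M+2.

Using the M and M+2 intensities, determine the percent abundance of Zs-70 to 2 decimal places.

Let p = fractional abundance of Zs-68. I(M+2)/I(M) = [C(1,1)·p^0·(1−p)] / p^1 = 1·(1−p)/p = 43.7/100.0 = 0.4370
(1−p)/p = 0.4370/1 = 0.4370  ⇒  p = 1/(1 + 0.4370) = 0.6959
Zs-68: 69.59%, Zs-70: 30.41%.

30.41%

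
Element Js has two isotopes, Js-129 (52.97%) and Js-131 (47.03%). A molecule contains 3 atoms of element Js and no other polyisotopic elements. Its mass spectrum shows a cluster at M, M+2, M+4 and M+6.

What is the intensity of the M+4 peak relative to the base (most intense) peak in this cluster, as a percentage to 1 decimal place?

88.8%

Binomial terms of (0.5297 + 0.4703)^3: M 0.1486, M+2 0.3959, M+4 0.3515, M+6 0.1040 → M+2 is the base peak.
P(M+2) = C(3,1) × 0.5297^2 × 0.4703^1 = 3 × 0.28058209 × 0.4703 = 0.395873 (base)
P(M+4) = C(3,2) × 0.5297^1 × 0.4703^2 = 3 × 0.5297 × 0.22118209 = 0.351480
Relative intensity = 0.351480 / 0.395873 × 100 = 88.8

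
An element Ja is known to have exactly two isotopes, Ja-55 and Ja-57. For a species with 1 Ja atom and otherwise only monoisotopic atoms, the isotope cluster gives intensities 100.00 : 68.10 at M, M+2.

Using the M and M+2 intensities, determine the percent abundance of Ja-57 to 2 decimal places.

40.51%

If p is the fraction of Ja that is Ja-55, then I(M+2)/I(M) = [C(1,1)·p^0·(1−p)] / p^1 = 1·(1−p)/p = 68.10/100.00 = 0.6810
(1−p)/p = 0.6810/1 = 0.6810  ⇒  p = 1/(1 + 0.6810) = 0.5949
Ja-55: 59.49%, Ja-57: 40.51%.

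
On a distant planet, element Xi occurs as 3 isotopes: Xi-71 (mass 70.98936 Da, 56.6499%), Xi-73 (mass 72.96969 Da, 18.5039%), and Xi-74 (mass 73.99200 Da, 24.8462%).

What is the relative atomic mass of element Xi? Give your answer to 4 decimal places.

Ar = Σ fᵢ·mᵢ = 0.566499 × 70.98936 + 0.185039 × 72.96969 + 0.248462 × 73.99200
= 40.215401 + 13.502238 + 18.384200 = 72.101839 Da

72.1018 Da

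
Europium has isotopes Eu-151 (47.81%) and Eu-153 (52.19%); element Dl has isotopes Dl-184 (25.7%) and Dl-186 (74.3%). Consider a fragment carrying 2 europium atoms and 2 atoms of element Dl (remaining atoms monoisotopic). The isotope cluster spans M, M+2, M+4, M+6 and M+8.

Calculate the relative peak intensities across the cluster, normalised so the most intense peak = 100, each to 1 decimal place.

4.0 : 31.7 : 88.2 : 100.0 : 39.6

Europium pattern (n=2): 0.22857961 : 0.49904078 : 0.27237961
Element Dl pattern (n=2): 0.066049 : 0.381902 : 0.552049
Convolve the two distributions (both contribute in 2-u steps):
  M: 0.22857961×0.066049 = 0.015097
  M+2: 0.22857961×0.381902 + 0.49904078×0.066049 = 0.120256
  M+4: 0.22857961×0.552049 + 0.49904078×0.381902 + 0.27237961×0.066049 = 0.334762
  M+6: 0.49904078×0.552049 + 0.27237961×0.381902 = 0.379517
  M+8: 0.27237961×0.552049 = 0.150367
Scale to base peak (0.379517) = 100: 4.0 : 31.7 : 88.2 : 100.0 : 39.6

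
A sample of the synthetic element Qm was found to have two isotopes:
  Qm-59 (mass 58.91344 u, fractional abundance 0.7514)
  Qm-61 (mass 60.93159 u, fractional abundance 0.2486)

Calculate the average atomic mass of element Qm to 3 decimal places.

Average mass = Σ (abundance × isotope mass) = 0.7514 × 58.91344 + 0.2486 × 60.93159
= 44.267559 + 15.147593 = 59.415152 u

59.415 u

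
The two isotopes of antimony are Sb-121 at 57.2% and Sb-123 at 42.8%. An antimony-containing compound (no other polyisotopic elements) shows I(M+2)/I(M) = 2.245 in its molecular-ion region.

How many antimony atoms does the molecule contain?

3

The M+2/M ratio from n Sb atoms is n · q/p = n · 0.428/0.572.
n = 2.245 × 0.572/0.428 = 3.00 ≈ 3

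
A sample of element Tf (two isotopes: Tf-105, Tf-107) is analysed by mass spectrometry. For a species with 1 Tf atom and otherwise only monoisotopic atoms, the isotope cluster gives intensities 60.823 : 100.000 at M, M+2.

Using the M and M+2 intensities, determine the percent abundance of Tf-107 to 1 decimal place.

If p is the fraction of Tf that is Tf-105, then I(M+2)/I(M) = [C(1,1)·p^0·(1−p)] / p^1 = 1·(1−p)/p = 100.000/60.823 = 1.6441
(1−p)/p = 1.6441/1 = 1.6441  ⇒  p = 1/(1 + 1.6441) = 0.3782
Tf-105: 37.8%, Tf-107: 62.2%.

62.2%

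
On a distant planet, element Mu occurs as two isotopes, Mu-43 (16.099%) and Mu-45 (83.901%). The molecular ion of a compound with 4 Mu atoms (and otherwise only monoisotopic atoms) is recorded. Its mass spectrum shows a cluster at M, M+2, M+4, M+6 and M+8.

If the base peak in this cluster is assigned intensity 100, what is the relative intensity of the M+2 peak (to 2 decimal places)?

(0.16099 + 0.83901)^4 gives M 0.0007, M+2 0.0140, M+4 0.1095, M+6 0.3803, M+8 0.4955; the largest is M+8.
P(M+8) = C(4,4) × 0.16099^0 × 0.83901^4 = 1 × 1.0000 × 0.4955284 = 0.495528 (base)
P(M+2) = C(4,1) × 0.16099^3 × 0.83901^1 = 4 × 0.0041725 × 0.83901 = 0.014003
Relative intensity = 0.014003 / 0.495528 × 100 = 2.83

2.83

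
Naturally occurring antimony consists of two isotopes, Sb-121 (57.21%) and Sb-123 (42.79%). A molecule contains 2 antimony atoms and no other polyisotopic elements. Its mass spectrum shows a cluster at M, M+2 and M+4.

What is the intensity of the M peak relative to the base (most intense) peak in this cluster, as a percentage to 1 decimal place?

(0.5721 + 0.4279)^2 gives M 0.3273, M+2 0.4896, M+4 0.1831; the largest is M+2.
P(M+2) = C(2,1) × 0.5721^1 × 0.4279^1 = 2 × 0.5721 × 0.4279 = 0.489603 (base)
P(M) = C(2,0) × 0.5721^2 × 0.4279^0 = 1 × 0.32729841 × 1.0000 = 0.327298
Relative intensity = 0.327298 / 0.489603 × 100 = 66.8

66.8%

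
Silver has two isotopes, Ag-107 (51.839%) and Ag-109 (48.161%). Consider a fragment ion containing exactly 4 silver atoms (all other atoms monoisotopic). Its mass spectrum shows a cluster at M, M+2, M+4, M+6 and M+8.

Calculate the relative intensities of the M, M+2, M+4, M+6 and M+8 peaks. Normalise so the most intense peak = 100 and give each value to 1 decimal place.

Expanding (0.51839 + 0.48161)^4:
P(M) = 0.51839^4 = 0.072215
P(M+2) = 4 × 0.51839^3 × 0.48161^1 = 0.268365
P(M+4) = 6 × 0.51839^2 × 0.48161^2 = 0.373986
P(M+6) = 4 × 0.51839^1 × 0.48161^3 = 0.231634
P(M+8) = 0.48161^4 = 0.053800
The M+4 peak is largest (0.373986); scaling to 100 gives 19.3 : 71.8 : 100.0 : 61.9 : 14.4.

19.3 : 71.8 : 100.0 : 61.9 : 14.4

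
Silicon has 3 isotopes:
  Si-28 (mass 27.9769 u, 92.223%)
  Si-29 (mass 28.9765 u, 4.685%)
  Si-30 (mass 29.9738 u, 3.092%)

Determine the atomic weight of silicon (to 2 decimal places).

Weight each isotope mass by its fractional abundance: 0.92223 × 27.9769 + 0.04685 × 28.9765 + 0.03092 × 29.9738
= 25.80114 + 1.35755 + 0.92679 = 28.08548 u

28.09 u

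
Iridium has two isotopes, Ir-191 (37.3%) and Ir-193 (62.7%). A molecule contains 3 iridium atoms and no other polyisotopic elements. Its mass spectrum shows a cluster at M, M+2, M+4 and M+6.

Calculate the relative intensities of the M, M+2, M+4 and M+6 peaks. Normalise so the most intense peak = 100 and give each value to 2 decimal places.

The 3 Ir atoms are independent, so intensities follow the terms of (0.373 + 0.627)^3.
P(M) = 0.373^3 = 0.051895
P(M+2) = 3 × 0.373^2 × 0.627^1 = 0.261702
P(M+4) = 3 × 0.373^1 × 0.627^2 = 0.439911
P(M+6) = 0.627^3 = 0.246492
The M+4 peak is largest (0.439911); scaling to 100 gives 11.80 : 59.49 : 100.00 : 56.03.

11.80 : 59.49 : 100.00 : 56.03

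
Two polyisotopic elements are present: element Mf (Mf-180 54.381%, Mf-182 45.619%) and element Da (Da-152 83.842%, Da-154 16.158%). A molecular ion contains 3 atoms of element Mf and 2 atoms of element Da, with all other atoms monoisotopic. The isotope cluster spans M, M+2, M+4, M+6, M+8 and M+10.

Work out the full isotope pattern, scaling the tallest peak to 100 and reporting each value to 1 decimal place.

32.1 : 93.1 : 100.0 : 48.0 : 9.8 : 0.7

Element Mf pattern (n=3): 0.16082056 : 0.40472627 : 0.33951578 : 0.09493739
Element Da pattern (n=2): 0.7029481 : 0.27094381 : 0.0261081
Convolve the two distributions (both contribute in 2-u steps):
  M: 0.16082056×0.7029481 = 0.113049
  M+2: 0.16082056×0.27094381 + 0.40472627×0.7029481 = 0.328075
  M+4: 0.16082056×0.0261081 + 0.40472627×0.27094381 + 0.33951578×0.7029481 = 0.352519
  M+6: 0.40472627×0.0261081 + 0.33951578×0.27094381 + 0.09493739×0.7029481 = 0.169292
  M+8: 0.33951578×0.0261081 + 0.09493739×0.27094381 = 0.034587
  M+10: 0.09493739×0.0261081 = 0.002479
Scale to base peak (0.352519) = 100: 32.1 : 93.1 : 100.0 : 48.0 : 9.8 : 0.7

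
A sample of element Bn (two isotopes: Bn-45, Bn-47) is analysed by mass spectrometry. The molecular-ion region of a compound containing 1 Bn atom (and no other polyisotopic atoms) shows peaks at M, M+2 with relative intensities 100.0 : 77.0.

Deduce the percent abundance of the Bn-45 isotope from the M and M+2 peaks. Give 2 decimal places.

Let p = fractional abundance of Bn-45. I(M+2)/I(M) = [C(1,1)·p^0·(1−p)] / p^1 = 1·(1−p)/p = 77.0/100.0 = 0.7700
(1−p)/p = 0.7700/1 = 0.7700  ⇒  p = 1/(1 + 0.7700) = 0.5650
Bn-45: 56.50%, Bn-47: 43.50%.

56.50%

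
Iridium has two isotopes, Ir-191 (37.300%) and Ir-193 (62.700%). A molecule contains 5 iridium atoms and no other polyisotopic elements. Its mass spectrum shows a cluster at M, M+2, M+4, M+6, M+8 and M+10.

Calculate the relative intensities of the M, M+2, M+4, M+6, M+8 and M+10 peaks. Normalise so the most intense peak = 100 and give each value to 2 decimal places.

Expanding (0.37300 + 0.62700)^5:
P(M) = 0.37300^5 = 0.007220
P(M+2) = 5 × 0.37300^4 × 0.62700^1 = 0.060684
P(M+4) = 10 × 0.37300^3 × 0.62700^2 = 0.204015
P(M+6) = 10 × 0.37300^2 × 0.62700^3 = 0.342942
P(M+8) = 5 × 0.37300^1 × 0.62700^4 = 0.288237
P(M+10) = 0.62700^5 = 0.096903
The M+6 peak is largest (0.342942); scaling to 100 gives 2.11 : 17.70 : 59.49 : 100.00 : 84.05 : 28.26.

2.11 : 17.70 : 59.49 : 100.00 : 84.05 : 28.26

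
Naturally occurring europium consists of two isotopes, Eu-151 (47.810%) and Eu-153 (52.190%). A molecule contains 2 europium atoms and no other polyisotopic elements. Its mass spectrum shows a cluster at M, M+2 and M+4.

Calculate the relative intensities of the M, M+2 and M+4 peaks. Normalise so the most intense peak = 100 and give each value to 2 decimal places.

45.80 : 100.00 : 54.58

Expanding (0.47810 + 0.52190)^2:
P(M) = 0.47810^2 = 0.228580
P(M+2) = 2 × 0.47810^1 × 0.52190^1 = 0.499041
P(M+4) = 0.52190^2 = 0.272380
The M+2 peak is largest (0.499041); scaling to 100 gives 45.80 : 100.00 : 54.58.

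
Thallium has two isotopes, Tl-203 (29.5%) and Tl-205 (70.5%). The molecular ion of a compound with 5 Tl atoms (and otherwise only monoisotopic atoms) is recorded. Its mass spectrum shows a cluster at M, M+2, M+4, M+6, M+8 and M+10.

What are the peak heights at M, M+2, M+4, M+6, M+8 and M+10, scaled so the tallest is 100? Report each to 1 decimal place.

0.6 : 7.3 : 35.0 : 83.7 : 100.0 : 47.8

The 5 Tl atoms are independent, so intensities follow the terms of (0.295 + 0.705)^5.
P(M) = 0.295^5 = 0.002234
P(M+2) = 5 × 0.295^4 × 0.705^1 = 0.026696
P(M+4) = 10 × 0.295^3 × 0.705^2 = 0.127598
P(M+6) = 10 × 0.295^2 × 0.705^3 = 0.304938
P(M+8) = 5 × 0.295^1 × 0.705^4 = 0.364375
P(M+10) = 0.705^5 = 0.174159
The M+8 peak is largest (0.364375); scaling to 100 gives 0.6 : 7.3 : 35.0 : 83.7 : 100.0 : 47.8.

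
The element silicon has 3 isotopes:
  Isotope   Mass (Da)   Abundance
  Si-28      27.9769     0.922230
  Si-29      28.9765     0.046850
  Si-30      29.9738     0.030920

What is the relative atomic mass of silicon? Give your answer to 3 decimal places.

Average mass = Σ (abundance × isotope mass) = 0.922230 × 27.9769 + 0.046850 × 28.9765 + 0.030920 × 29.9738
= 25.80114 + 1.35755 + 0.92679 = 28.08548 Da

28.085 Da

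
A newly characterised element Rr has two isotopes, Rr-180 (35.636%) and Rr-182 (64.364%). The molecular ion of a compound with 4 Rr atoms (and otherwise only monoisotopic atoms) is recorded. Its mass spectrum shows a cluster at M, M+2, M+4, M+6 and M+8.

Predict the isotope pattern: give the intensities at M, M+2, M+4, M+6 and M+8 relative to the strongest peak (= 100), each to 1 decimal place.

4.2 : 30.7 : 83.0 : 100.0 : 45.2

Each Rr atom is independently Rr-180 (p = 0.35636) or Rr-182 (q = 0.64364); the cluster is the binomial expansion (p + q)^4.
P(M) = 0.35636^4 = 0.016127
P(M+2) = 4 × 0.35636^3 × 0.64364^1 = 0.116512
P(M+4) = 6 × 0.35636^2 × 0.64364^2 = 0.315657
P(M+6) = 4 × 0.35636^1 × 0.64364^3 = 0.380083
P(M+8) = 0.64364^4 = 0.171622
The M+6 peak is largest (0.380083); scaling to 100 gives 4.2 : 30.7 : 83.0 : 100.0 : 45.2.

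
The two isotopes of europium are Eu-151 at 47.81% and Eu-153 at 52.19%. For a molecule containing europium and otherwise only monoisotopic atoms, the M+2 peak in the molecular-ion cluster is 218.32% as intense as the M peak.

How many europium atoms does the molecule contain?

2

The M+2/M ratio from n Eu atoms is n · q/p = n · 0.5219/0.4781.
n = 2.1832 × 0.4781/0.5219 = 2.00 ≈ 2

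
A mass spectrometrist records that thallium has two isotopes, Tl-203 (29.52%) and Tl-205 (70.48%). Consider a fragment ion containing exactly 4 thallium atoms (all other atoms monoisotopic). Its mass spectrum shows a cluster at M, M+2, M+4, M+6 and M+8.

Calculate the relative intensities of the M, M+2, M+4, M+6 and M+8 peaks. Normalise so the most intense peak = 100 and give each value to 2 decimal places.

1.84 : 17.54 : 62.83 : 100.00 : 59.69

Each Tl atom is independently Tl-203 (p = 0.2952) or Tl-205 (q = 0.7048); the cluster is the binomial expansion (p + q)^4.
P(M) = 0.2952^4 = 0.007594
P(M+2) = 4 × 0.2952^3 × 0.7048^1 = 0.072523
P(M+4) = 6 × 0.2952^2 × 0.7048^2 = 0.259726
P(M+6) = 4 × 0.2952^1 × 0.7048^3 = 0.413403
P(M+8) = 0.7048^4 = 0.246754
The M+6 peak is largest (0.413403); scaling to 100 gives 1.84 : 17.54 : 62.83 : 100.00 : 59.69.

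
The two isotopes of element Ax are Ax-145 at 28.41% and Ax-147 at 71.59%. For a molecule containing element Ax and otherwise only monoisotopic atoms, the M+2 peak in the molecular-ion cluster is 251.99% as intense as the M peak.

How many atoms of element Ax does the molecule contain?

For n independent Ax atoms, I(M+2)/I(M) = n · (abundance Ax-147) / (abundance Ax-145) = n · 0.7159/0.2841.
n = 2.5199 × 0.2841/0.7159 = 1.00 ≈ 1

1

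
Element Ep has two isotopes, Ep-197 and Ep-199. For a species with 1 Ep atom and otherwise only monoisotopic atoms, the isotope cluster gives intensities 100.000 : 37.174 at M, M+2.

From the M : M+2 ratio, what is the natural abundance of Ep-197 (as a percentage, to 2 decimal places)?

72.90%

If p is the fraction of Ep that is Ep-197, then I(M+2)/I(M) = [C(1,1)·p^0·(1−p)] / p^1 = 1·(1−p)/p = 37.174/100.000 = 0.3717
(1−p)/p = 0.3717/1 = 0.3717  ⇒  p = 1/(1 + 0.3717) = 0.7290
Ep-197: 72.90%, Ep-199: 27.10%.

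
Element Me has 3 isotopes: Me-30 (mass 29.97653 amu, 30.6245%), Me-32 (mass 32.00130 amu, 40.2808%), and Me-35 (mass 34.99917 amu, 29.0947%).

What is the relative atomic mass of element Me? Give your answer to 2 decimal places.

32.25 amu

Ar = Σ fᵢ·mᵢ = 0.306245 × 29.97653 + 0.402808 × 32.00130 + 0.290947 × 34.99917
= 9.180162 + 12.890380 + 10.182904 = 32.253446 amu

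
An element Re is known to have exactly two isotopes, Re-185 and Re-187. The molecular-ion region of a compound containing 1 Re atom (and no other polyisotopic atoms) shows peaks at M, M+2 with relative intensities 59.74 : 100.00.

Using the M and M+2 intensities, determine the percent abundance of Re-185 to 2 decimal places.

If p is the fraction of Re that is Re-185, then I(M+2)/I(M) = [C(1,1)·p^0·(1−p)] / p^1 = 1·(1−p)/p = 100.00/59.74 = 1.6739
(1−p)/p = 1.6739/1 = 1.6739  ⇒  p = 1/(1 + 1.6739) = 0.3740
Re-185: 37.40%, Re-187: 62.60%.

37.40%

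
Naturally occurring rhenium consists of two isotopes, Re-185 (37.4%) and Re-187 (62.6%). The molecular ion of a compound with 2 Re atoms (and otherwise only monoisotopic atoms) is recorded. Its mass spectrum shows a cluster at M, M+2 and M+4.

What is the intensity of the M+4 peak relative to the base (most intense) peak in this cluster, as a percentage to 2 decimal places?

Term probabilities: M 0.1399, M+2 0.4682, M+4 0.3919. Base peak = M+2.
P(M+2) = C(2,1) × 0.374^1 × 0.626^1 = 2 × 0.3740 × 0.6260 = 0.468248 (base)
P(M+4) = C(2,2) × 0.374^0 × 0.626^2 = 1 × 1.0000 × 0.391876 = 0.391876
Relative intensity = 0.391876 / 0.468248 × 100 = 83.69

83.69%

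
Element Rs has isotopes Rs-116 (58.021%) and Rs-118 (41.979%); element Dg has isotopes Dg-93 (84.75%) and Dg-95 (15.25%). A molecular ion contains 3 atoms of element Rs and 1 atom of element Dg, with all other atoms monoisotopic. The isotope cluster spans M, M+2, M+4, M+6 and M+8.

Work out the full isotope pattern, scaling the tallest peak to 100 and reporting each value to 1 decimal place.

42.5 : 100.0 : 83.4 : 28.1 : 2.9

Element Rs pattern (n=3): 0.19532401 : 0.42395891 : 0.30674016 : 0.07397692
Element Dg pattern (n=1): 0.8475 : 0.1525
Convolve the two distributions (both contribute in 2-u steps):
  M: 0.19532401×0.8475 = 0.165537
  M+2: 0.19532401×0.1525 + 0.42395891×0.8475 = 0.389092
  M+4: 0.42395891×0.1525 + 0.30674016×0.8475 = 0.324616
  M+6: 0.30674016×0.1525 + 0.07397692×0.8475 = 0.109473
  M+8: 0.07397692×0.1525 = 0.011281
Scale to base peak (0.389092) = 100: 42.5 : 100.0 : 83.4 : 28.1 : 2.9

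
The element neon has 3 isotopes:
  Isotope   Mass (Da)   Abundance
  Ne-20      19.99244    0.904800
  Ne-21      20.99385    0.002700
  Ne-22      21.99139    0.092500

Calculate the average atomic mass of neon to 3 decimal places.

Weight each isotope mass by its fractional abundance: 0.904800 × 19.99244 + 0.002700 × 20.99385 + 0.092500 × 21.99139
= 18.089160 + 0.056683 + 2.034204 = 20.180047 Da

20.180 Da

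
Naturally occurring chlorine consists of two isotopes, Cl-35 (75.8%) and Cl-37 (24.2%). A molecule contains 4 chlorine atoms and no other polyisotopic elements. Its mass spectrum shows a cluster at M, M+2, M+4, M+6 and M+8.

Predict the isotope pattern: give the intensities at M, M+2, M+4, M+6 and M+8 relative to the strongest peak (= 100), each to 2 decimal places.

Expanding (0.758 + 0.242)^4:
P(M) = 0.758^4 = 0.330124
P(M+2) = 4 × 0.758^3 × 0.242^1 = 0.421583
P(M+4) = 6 × 0.758^2 × 0.242^2 = 0.201893
P(M+6) = 4 × 0.758^1 × 0.242^3 = 0.042971
P(M+8) = 0.242^4 = 0.003430
The M+2 peak is largest (0.421583); scaling to 100 gives 78.31 : 100.00 : 47.89 : 10.19 : 0.81.

78.31 : 100.00 : 47.89 : 10.19 : 0.81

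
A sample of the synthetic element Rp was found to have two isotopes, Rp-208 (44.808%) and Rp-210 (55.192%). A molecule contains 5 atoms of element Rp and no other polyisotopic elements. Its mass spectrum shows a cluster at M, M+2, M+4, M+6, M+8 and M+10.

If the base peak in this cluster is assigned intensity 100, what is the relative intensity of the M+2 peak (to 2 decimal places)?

Term probabilities: M 0.0181, M+2 0.1112, M+4 0.2740, M+6 0.3376, M+8 0.2079, M+10 0.0512. Base peak = M+6.
P(M+6) = C(5,3) × 0.44808^2 × 0.55192^3 = 10 × 0.20077569 × 0.16812349 = 0.337551 (base)
P(M+2) = C(5,1) × 0.44808^4 × 0.55192^1 = 5 × 0.04031088 × 0.55192 = 0.111242
Relative intensity = 0.111242 / 0.337551 × 100 = 32.96

32.96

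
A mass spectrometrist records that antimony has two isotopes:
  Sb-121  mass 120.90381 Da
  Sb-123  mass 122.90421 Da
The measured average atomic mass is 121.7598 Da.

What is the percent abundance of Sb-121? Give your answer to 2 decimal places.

Writing the weighted mean with unknown fraction x of Sb-121:
120.90381·x + 122.90421·(1 − x) = 121.7598
(120.90381 − 122.90421)·x = 121.7598 − 122.90421
x = -1.14441 / -2.00040 = 0.57209 → 57.21% Sb-121, 42.79% Sb-123.

57.21%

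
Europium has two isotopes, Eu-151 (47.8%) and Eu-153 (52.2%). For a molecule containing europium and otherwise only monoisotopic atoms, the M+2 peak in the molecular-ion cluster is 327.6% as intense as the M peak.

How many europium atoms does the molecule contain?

3

The M+2/M ratio from n Eu atoms is n · q/p = n · 0.522/0.478.
n = 3.276 × 0.478/0.522 = 3.00 ≈ 3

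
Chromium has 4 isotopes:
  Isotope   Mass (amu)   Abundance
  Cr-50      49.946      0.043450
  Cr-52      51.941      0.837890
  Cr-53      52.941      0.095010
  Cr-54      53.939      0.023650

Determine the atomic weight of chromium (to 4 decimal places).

Ar = Σ fᵢ·mᵢ = 0.043450 × 49.946 + 0.837890 × 51.941 + 0.095010 × 52.941 + 0.023650 × 53.939
= 2.17015 + 43.52084 + 5.02992 + 1.27566 = 51.99657 amu

51.9966 amu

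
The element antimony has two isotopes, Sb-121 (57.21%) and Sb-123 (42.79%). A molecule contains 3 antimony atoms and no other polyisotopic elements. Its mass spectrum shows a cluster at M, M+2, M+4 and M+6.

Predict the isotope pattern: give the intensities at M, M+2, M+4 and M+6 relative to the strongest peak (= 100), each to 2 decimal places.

44.57 : 100.00 : 74.79 : 18.65

Expanding (0.5721 + 0.4279)^3:
P(M) = 0.5721^3 = 0.187247
P(M+2) = 3 × 0.5721^2 × 0.4279^1 = 0.420153
P(M+4) = 3 × 0.5721^1 × 0.4279^2 = 0.314252
P(M+6) = 0.4279^3 = 0.078348
The M+2 peak is largest (0.420153); scaling to 100 gives 44.57 : 100.00 : 74.79 : 18.65.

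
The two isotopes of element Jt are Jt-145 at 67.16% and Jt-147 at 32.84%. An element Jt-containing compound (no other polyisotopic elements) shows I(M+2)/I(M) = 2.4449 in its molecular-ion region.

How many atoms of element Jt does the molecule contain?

With n Jt atoms, P(M+2)/P(M) = C(n,1)·p^(n−1)q / p^n = n·q/p = n · 0.3284/0.6716.
n = 2.4449 × 0.6716/0.3284 = 5.00 ≈ 5

5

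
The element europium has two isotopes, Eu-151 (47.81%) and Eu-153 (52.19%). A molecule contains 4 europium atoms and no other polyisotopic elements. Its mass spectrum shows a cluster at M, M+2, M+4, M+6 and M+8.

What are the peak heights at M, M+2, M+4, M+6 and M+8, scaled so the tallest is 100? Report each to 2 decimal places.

Each Eu atom is independently Eu-151 (p = 0.4781) or Eu-153 (q = 0.5219); the cluster is the binomial expansion (p + q)^4.
P(M) = 0.4781^4 = 0.052249
P(M+2) = 4 × 0.4781^3 × 0.5219^1 = 0.228141
P(M+4) = 6 × 0.4781^2 × 0.5219^2 = 0.373563
P(M+6) = 4 × 0.4781^1 × 0.5219^3 = 0.271857
P(M+8) = 0.5219^4 = 0.074191
The M+4 peak is largest (0.373563); scaling to 100 gives 13.99 : 61.07 : 100.00 : 72.77 : 19.86.

13.99 : 61.07 : 100.00 : 72.77 : 19.86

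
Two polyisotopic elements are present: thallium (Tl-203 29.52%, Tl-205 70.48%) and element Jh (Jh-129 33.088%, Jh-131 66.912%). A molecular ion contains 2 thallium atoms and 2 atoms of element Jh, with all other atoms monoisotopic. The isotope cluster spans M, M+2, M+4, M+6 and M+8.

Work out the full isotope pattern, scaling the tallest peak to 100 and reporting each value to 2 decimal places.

Thallium pattern (n=2): 0.08714304 : 0.41611392 : 0.49674304
Element Jh pattern (n=2): 0.10948157 : 0.44279685 : 0.44772157
Convolve the two distributions (both contribute in 2-u steps):
  M: 0.08714304×0.10948157 = 0.009541
  M+2: 0.08714304×0.44279685 + 0.41611392×0.10948157 = 0.084143
  M+4: 0.08714304×0.44772157 + 0.41611392×0.44279685 + 0.49674304×0.10948157 = 0.277654
  M+6: 0.41611392×0.44772157 + 0.49674304×0.44279685 = 0.406259
  M+8: 0.49674304×0.44772157 = 0.222403
Scale to base peak (0.406259) = 100: 2.35 : 20.71 : 68.34 : 100.00 : 54.74

2.35 : 20.71 : 68.34 : 100.00 : 54.74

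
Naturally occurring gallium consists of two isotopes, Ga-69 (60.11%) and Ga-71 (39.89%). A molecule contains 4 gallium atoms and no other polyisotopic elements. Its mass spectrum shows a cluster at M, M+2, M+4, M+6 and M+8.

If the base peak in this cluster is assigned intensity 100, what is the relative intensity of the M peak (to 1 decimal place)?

Term probabilities: M 0.1306, M+2 0.3465, M+4 0.3450, M+6 0.1526, M+8 0.0253. Base peak = M+2.
P(M+2) = C(4,1) × 0.6011^3 × 0.3989^1 = 4 × 0.21719018 × 0.3989 = 0.346549 (base)
P(M) = C(4,0) × 0.6011^4 × 0.3989^0 = 1 × 0.13055302 × 1.0000 = 0.130553
Relative intensity = 0.130553 / 0.346549 × 100 = 37.7

37.7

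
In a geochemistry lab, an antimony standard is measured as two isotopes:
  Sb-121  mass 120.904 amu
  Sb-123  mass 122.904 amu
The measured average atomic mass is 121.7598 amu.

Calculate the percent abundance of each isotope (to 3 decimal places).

Sb-121: 57.210%, Sb-123: 42.790%

Let x be the fractional abundance of Sb-121; then Sb-123 has abundance 1 − x.
120.904·x + 122.904·(1 − x) = 121.7598
(120.904 − 122.904)·x = 121.7598 − 122.904
x = -1.1442 / -2.000 = 0.57210 → 57.210% Sb-121, 42.790% Sb-123.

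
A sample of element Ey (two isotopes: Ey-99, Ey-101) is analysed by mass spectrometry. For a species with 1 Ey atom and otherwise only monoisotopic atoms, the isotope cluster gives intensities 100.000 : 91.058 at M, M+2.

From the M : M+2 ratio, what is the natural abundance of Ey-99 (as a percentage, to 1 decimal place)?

52.3%

If p is the fraction of Ey that is Ey-99, then I(M+2)/I(M) = [C(1,1)·p^0·(1−p)] / p^1 = 1·(1−p)/p = 91.058/100.000 = 0.9106
(1−p)/p = 0.9106/1 = 0.9106  ⇒  p = 1/(1 + 0.9106) = 0.5234
Ey-99: 52.3%, Ey-101: 47.7%.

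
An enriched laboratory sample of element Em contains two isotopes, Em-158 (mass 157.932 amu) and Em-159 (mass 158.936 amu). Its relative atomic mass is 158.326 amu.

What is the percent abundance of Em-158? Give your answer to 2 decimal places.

Let x be the fractional abundance of Em-158; then Em-159 has abundance 1 − x.
157.932·x + 158.936·(1 − x) = 158.326
(157.932 − 158.936)·x = 158.326 − 158.936
x = -0.610 / -1.004 = 0.60757 → 60.76% Em-158, 39.24% Em-159.

60.76%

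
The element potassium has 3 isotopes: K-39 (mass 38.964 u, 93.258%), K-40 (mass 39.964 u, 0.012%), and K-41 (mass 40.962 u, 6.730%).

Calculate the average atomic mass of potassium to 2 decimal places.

39.10 u

The abundance-weighted mean is 0.93258 × 38.964 + 0.00012 × 39.964 + 0.06730 × 40.962
= 36.3370 + 0.0048 + 2.7567 = 39.0985 u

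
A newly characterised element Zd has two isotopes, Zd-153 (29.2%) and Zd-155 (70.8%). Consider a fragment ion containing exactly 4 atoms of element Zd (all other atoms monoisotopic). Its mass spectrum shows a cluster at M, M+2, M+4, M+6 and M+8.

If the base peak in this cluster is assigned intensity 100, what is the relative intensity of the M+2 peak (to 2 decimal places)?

Term probabilities: M 0.0073, M+2 0.0705, M+4 0.2564, M+6 0.4145, M+8 0.2513. Base peak = M+6.
P(M+6) = C(4,3) × 0.292^1 × 0.708^3 = 4 × 0.2920 × 0.35489491 = 0.414517 (base)
P(M+2) = C(4,1) × 0.292^3 × 0.708^1 = 4 × 0.02489709 × 0.7080 = 0.070509
Relative intensity = 0.070509 / 0.414517 × 100 = 17.01

17.01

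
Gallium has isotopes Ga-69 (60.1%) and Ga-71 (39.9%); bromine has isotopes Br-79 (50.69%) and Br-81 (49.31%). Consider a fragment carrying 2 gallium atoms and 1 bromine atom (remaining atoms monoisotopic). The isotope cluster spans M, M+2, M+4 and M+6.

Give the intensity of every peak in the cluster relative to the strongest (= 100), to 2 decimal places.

43.47 : 100.00 : 75.30 : 18.64

Gallium pattern (n=2): 0.361201 : 0.479598 : 0.159201
Bromine pattern (n=1): 0.5069 : 0.4931
Convolve the two distributions (both contribute in 2-u steps):
  M: 0.361201×0.5069 = 0.183093
  M+2: 0.361201×0.4931 + 0.479598×0.5069 = 0.421216
  M+4: 0.479598×0.4931 + 0.159201×0.5069 = 0.317189
  M+6: 0.159201×0.4931 = 0.078502
Scale to base peak (0.421216) = 100: 43.47 : 100.00 : 75.30 : 18.64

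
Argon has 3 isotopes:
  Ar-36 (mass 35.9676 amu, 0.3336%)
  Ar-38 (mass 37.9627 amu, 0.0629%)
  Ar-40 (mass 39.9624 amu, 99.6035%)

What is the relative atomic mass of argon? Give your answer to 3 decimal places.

Ar = Σ fᵢ·mᵢ = 0.003336 × 35.9676 + 0.000629 × 37.9627 + 0.996035 × 39.9624
= 0.11999 + 0.02388 + 39.80395 = 39.94782 amu

39.948 amu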